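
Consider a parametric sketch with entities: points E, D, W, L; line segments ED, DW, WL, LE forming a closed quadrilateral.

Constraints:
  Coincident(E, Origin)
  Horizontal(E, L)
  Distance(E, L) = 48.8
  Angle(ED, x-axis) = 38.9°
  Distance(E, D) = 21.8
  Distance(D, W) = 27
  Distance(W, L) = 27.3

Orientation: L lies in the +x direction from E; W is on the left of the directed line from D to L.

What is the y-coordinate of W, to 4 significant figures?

26.14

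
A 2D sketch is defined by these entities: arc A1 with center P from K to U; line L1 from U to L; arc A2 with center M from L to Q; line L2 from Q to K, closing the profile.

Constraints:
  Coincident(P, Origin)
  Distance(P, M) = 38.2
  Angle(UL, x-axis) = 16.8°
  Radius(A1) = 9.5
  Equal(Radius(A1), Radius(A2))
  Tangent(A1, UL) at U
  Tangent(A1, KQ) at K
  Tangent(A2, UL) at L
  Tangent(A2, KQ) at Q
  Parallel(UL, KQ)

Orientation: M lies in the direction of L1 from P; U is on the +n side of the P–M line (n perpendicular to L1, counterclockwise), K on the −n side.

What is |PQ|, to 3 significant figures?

39.4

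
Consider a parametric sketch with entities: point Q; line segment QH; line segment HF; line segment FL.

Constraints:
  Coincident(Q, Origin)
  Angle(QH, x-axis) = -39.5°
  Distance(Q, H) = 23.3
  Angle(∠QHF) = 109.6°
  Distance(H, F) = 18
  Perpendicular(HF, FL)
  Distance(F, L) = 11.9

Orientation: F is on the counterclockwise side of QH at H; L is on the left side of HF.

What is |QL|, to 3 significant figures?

27.7

Q is at the origin; QH runs at -39.5° with length 23.3, so H = 23.3·(cos -39.5°, sin -39.5°) = (18.0, -14.8). ∠QHF = 109.6°, so HF runs at -39.5° + (180° − 109.6°) = 30.9° from the x-axis; with |HF| = 18.0, F = H + 18.0·(cos 30.9°, sin 30.9°) = (33.4, -5.58). HF ⟂ FL; with |FL| = 11.9 on the left of HF, L = F + 11.9·(-0.514, 0.858) = (27.3, 4.63). Then |QL| = |L − Q| = 27.7.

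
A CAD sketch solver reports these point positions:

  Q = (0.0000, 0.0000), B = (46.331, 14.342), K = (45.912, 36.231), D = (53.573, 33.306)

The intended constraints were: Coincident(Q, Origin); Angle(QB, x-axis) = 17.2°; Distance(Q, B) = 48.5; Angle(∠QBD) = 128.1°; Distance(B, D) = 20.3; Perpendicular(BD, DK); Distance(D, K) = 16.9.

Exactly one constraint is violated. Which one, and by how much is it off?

Distance(D, K) = 16.9 — off by 8.70.

Q = (0.00, 0.00) ✓; QB at 17.20° ✓; |QB| = 48.50 ✓; ∠QBD = 128.1° ✓; |BD| = 20.30 ✓; ∠(BD, DK) = 90.00° ✓; |DK| = 8.200 ✗.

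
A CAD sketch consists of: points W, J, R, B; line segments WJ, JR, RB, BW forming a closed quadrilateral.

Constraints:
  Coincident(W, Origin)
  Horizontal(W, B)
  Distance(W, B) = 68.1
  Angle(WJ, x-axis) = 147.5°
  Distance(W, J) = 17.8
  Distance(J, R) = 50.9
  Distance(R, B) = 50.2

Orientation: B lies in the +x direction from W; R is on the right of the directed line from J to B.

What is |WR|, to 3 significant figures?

33.4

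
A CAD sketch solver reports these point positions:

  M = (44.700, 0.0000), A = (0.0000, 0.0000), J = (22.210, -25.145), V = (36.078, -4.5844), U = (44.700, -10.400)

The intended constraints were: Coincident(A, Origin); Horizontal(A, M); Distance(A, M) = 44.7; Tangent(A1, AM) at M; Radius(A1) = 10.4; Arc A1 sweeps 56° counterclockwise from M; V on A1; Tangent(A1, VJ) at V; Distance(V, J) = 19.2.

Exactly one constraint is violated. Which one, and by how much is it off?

Distance(V, J) = 19.2 — off by 5.60.

A = (0.00, 0.00) ✓; A.y = 0.00, M.y = 0.00 ✓; |AM| = 44.70 ✓; ∠(UM, MA) = 90.00° ✓; |UM| = 10.40 ✓; bearing(U→V) − bearing(U→M) = 56.00° ✓; |UV| = 10.40 ✓; ∠(UV, VJ) = 90.00° ✓; |VJ| = 24.80 ✗.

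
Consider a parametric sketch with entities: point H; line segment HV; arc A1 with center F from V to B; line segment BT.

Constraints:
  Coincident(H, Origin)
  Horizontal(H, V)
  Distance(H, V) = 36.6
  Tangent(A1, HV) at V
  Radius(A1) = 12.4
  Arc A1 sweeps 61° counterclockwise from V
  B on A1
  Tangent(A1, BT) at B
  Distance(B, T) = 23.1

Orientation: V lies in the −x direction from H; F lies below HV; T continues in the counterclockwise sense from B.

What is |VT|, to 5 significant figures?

34.541

H is at the origin; HV is horizontal with |HV| = 36.6 and V on the −x side, so V = (-36.600, 0.0000). Tangency of A1 to HV means the radius FV is perpendicular to HV, so F = V + (0, -12.4) = (-36.600, -12.400). On A1, V sits at bearing 90° from F; a 61° counterclockwise sweep puts B at bearing 151°, so B = F + 12.4·(cos 151°, sin 151°) = (-47.445, -6.3884). The tangent condition forces FB to be normal to BT, so BT runs along (−sin 151°, cos 151°); with |BT| = 23.1, T = (-58.644, -26.592). Then |VT| = |T − V| = 34.541.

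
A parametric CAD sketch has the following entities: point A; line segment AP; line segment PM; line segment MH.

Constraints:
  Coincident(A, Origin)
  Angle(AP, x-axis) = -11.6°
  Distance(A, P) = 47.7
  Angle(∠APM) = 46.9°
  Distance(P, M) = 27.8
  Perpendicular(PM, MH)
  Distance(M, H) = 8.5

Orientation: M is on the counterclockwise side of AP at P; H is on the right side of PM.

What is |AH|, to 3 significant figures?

43.6

A is at the origin; AP runs at -11.6° with length 47.7, so P = 47.7·(cos -11.6°, sin -11.6°) = (46.7, -9.59). ∠APM = 46.9°, so PM runs at -11.6° + (180° − 46.9°) = 122° from the x-axis; with |PM| = 27.8, M = P + 27.8·(cos 122°, sin 122°) = (32.2, 14.1). The perpendicularity gives MH at right angles to PM; with |MH| = 8.5 on the right of PM, H = M + 8.5·(0.853, 0.522) = (39.4, 18.6). Then |AH| = |H − A| = 43.6.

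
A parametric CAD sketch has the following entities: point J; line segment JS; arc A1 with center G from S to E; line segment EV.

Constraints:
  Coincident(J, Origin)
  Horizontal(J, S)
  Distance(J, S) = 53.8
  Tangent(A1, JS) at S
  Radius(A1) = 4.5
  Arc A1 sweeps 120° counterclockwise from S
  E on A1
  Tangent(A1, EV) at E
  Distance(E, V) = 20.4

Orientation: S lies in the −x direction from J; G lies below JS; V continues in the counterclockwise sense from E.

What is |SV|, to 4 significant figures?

25.22

J is at the origin; JS is horizontal with |JS| = 53.8 and S on the −x side, so S = (-53.80, 0.000). The tangent condition forces GS to be normal to JS, so G = S + (0, -4.5) = (-53.80, -4.500). On A1, S sits at bearing 90° from G; a 120° counterclockwise sweep puts E at bearing 210°, so E = G + 4.5·(cos 210°, sin 210°) = (-57.70, -6.750). The tangent condition forces GE to be normal to EV, so EV runs along (−sin 210°, cos 210°); with |EV| = 20.4, V = (-47.50, -24.42). Then |SV| = |V − S| = 25.22.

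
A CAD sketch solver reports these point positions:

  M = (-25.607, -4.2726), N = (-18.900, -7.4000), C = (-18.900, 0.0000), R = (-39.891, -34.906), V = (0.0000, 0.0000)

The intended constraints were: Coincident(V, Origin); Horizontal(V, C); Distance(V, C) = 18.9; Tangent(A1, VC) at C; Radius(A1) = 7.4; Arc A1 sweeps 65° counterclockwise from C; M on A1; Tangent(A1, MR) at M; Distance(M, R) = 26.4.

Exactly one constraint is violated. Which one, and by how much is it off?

Distance(M, R) = 26.4 — off by 7.40.

V = (0.00, 0.00) ✓; V.y = 0.00, C.y = 0.00 ✓; |VC| = 18.90 ✓; ∠(NC, CV) = 90.00° ✓; |NC| = 7.400 ✓; bearing(N→M) − bearing(N→C) = 65.00° ✓; |NM| = 7.400 ✓; ∠(NM, MR) = 90.00° ✓; |MR| = 33.80 ✗.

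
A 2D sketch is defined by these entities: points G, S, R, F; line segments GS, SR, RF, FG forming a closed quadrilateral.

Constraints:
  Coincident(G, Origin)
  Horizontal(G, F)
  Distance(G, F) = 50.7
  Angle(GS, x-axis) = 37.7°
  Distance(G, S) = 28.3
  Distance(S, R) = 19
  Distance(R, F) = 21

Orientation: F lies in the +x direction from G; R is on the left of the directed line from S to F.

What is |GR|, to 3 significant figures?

45.4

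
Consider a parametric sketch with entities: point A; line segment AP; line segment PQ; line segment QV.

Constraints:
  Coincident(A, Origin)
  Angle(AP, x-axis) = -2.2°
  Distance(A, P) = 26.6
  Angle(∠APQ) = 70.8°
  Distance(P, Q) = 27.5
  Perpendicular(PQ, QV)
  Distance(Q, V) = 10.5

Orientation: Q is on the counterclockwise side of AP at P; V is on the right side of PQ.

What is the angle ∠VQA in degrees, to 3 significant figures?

143°

∠APQ = 70.8°, so PQ runs at -2.2° + (180° − 70.8°) = 107° from the x-axis; with |PQ| = 27.5, Q = P + 27.5·(cos 107°, sin 107°) = (18.5, 25.3). PQ ⟂ QV; with |QV| = 10.5 on the right of PQ, V = Q + 10.5·(0.956, 0.292) = (28.6, 28.3). Then cos ∠VQA = QV·QA / (|QV||QA|), giving 143°.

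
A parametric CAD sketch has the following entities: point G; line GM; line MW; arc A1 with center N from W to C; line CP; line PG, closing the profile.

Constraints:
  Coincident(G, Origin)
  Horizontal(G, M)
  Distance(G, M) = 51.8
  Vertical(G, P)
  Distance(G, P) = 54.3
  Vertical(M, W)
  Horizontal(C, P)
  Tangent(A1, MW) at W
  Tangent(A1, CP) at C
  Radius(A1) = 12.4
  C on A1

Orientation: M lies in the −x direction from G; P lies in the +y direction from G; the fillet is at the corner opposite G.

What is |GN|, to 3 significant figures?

57.5

G is at the origin; G and M share the same y with |GM| = 51.8 and M on the −x side, so M = (-51.8, 0.00). GP is vertical with |GP| = 54.3 and P on the +y side, so P = (0.00, 54.3). The virtual corner opposite G is at (-51.8, 54.3). The tangent condition forces NW to be normal to MW and tangency of A1 to CP means the radius NC is perpendicular to CP, with radius 12.4, so the center N sits 12.4 in from both sides at N = (-39.4, 41.9). Then |GN| = |N − G| = 57.5.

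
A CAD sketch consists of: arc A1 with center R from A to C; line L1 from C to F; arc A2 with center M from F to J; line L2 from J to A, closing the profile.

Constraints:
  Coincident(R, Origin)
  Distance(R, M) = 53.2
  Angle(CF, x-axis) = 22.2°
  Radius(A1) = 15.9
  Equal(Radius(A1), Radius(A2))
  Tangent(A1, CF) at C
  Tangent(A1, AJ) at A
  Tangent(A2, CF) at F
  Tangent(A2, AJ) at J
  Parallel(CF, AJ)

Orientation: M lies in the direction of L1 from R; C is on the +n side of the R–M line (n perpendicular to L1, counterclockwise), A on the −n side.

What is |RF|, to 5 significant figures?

55.525

The slot axis is L1's direction at 22.2°, so u = (cos 22.2°, sin 22.2°) = (0.92587, 0.37784) and n = (−sin 22.2°, cos 22.2°) = (-0.37784, 0.92587). R is at the origin and M lies 53.2 along u from R, so M = 53.2·u = (49.256, 20.101). Tangency of A1 to both parallel lines with radius 15.9 puts C and A at R ± 15.9·n: C = (-6.0077, 14.721), A = (6.0077, -14.721). Equal radii place F and J the same way about M: F = M + 15.9·n = (43.249, 34.822), J = M − 15.9·n = (55.264, 5.3798). Then |RF| = |F − R| = 55.525.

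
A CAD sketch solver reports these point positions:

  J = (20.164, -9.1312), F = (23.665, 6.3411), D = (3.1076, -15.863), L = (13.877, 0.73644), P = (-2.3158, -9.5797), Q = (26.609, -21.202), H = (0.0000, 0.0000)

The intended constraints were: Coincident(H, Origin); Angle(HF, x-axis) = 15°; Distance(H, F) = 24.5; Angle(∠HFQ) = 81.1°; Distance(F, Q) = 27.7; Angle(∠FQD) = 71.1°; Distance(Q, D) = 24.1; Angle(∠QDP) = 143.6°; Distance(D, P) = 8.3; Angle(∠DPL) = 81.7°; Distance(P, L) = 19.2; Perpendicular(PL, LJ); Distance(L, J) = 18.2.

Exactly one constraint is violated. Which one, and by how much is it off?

Distance(L, J) = 18.2 — off by 6.50.

H = (0.00, 0.00) ✓; HF at 15.00° ✓; |HF| = 24.50 ✓; ∠HFQ = 81.10° ✓; |FQ| = 27.70 ✓; ∠FQD = 71.10° ✓; |QD| = 24.10 ✓; ∠QDP = 143.6° ✓; |DP| = 8.300 ✓; ∠DPL = 81.70° ✓; |PL| = 19.20 ✓; ∠(PL, LJ) = 90.00° ✓; |LJ| = 11.70 ✗.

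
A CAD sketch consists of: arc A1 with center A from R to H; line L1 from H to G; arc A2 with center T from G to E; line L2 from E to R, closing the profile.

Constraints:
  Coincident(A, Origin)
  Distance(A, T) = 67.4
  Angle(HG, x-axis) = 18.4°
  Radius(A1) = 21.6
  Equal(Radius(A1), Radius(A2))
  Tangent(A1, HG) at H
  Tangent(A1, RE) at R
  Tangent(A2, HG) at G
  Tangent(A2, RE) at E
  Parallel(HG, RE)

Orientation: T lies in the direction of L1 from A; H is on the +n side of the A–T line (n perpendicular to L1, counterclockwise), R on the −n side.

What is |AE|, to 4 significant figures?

70.78

The slot axis is L1's direction at 18.4°, so u = (cos 18.4°, sin 18.4°) = (0.9489, 0.3156) and n = (−sin 18.4°, cos 18.4°) = (-0.3156, 0.9489). A is at the origin and T lies 67.4 along u from A, so T = 67.4·u = (63.95, 21.27). Tangency of A1 to both parallel lines with radius 21.6 puts H and R at A ± 21.6·n: H = (-6.818, 20.50), R = (6.818, -20.50). Equal radii place G and E the same way about T: G = T + 21.6·n = (57.14, 41.77), E = T − 21.6·n = (70.77, 0.7790). Then |AE| = |E − A| = 70.78.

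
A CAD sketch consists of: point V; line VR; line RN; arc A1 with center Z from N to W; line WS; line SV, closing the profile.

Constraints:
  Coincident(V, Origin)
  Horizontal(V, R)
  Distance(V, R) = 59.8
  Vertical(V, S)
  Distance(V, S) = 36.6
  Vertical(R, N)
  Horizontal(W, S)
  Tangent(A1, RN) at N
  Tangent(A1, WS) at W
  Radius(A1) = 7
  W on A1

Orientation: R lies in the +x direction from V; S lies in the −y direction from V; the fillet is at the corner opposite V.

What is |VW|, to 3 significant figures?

64.2

The virtual corner opposite V is at (59.8, -36.6). Since A1 is tangent to RN there, ZN ⟂ RN and the tangent condition forces ZW to be normal to WS, with radius 7.0, so the center Z sits 7.0 in from both sides at Z = (52.8, -29.6). That places the tangent points at N = (59.8, -29.6) on RN and W = (52.8, -36.6) on WS. Then |VW| = |W − V| = 64.2.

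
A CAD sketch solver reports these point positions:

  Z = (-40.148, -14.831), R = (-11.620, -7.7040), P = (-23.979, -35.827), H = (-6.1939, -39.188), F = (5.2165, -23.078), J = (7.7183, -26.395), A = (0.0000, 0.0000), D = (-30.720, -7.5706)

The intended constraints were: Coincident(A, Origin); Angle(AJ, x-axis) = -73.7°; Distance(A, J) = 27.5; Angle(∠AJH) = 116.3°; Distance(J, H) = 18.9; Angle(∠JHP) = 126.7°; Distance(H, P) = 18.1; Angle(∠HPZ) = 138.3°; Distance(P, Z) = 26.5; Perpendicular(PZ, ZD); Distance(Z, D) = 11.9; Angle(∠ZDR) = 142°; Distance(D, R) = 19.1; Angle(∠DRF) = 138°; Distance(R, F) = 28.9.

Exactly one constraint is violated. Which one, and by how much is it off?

Distance(R, F) = 28.9 — off by 6.10.

A = (0.00, 0.00) ✓; AJ at -73.70° ✓; |AJ| = 27.50 ✓; ∠AJH = 116.3° ✓; |JH| = 18.90 ✓; ∠JHP = 126.7° ✓; |HP| = 18.10 ✓; ∠HPZ = 138.3° ✓; |PZ| = 26.50 ✓; ∠(PZ, ZD) = 90.00° ✓; |ZD| = 11.90 ✓; ∠ZDR = 142.0° ✓; |DR| = 19.10 ✓; ∠DRF = 138.0° ✓; |RF| = 22.80 ✗.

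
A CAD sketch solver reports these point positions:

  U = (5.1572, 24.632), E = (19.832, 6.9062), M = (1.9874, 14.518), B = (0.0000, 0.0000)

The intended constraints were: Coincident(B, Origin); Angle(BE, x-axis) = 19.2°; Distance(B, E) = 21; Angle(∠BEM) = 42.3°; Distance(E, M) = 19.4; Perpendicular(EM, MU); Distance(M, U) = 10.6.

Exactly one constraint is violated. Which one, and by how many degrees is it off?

Perpendicular(EM, MU) — off by 5.70°.

B = (0.00, 0.00) ✓; BE at 19.20° ✓; |BE| = 21.00 ✓; ∠BEM = 42.30° ✓; |EM| = 19.40 ✓; ∠(EM, MU) = 84.30° ✗; |MU| = 10.60 ✓.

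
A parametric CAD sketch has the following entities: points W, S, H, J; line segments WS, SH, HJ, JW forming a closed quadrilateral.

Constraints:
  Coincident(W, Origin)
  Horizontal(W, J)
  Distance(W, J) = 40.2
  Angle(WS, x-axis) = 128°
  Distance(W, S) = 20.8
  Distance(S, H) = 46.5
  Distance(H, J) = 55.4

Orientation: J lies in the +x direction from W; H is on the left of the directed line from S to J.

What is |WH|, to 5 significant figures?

54.116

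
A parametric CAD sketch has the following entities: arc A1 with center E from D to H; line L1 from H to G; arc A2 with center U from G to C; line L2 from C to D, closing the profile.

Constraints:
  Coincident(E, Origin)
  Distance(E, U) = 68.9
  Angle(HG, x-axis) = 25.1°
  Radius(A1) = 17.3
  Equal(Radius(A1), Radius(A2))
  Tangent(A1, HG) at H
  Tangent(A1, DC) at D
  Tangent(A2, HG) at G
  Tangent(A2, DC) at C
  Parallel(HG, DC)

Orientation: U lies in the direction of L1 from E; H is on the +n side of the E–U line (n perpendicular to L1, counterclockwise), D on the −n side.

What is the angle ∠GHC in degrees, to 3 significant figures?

26.7°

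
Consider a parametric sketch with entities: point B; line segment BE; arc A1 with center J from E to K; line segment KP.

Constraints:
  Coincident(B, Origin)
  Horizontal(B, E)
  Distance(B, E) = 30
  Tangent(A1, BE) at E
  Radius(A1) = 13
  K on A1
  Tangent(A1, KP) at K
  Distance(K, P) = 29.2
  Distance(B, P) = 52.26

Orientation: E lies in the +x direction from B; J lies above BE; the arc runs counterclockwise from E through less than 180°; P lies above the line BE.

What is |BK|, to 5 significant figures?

45.642

Checks: |JK| = 13.00 ✓; ∠(JK, KP) = 90.00° ✓; |KP| = 29.20 ✓; |BP| = 52.26 ✓.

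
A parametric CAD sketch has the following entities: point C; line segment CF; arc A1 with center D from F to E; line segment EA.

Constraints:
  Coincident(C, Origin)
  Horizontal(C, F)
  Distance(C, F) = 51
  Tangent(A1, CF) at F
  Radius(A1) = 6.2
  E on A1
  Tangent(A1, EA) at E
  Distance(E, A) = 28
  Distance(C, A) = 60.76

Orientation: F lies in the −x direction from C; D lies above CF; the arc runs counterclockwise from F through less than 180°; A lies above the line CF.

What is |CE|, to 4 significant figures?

45.48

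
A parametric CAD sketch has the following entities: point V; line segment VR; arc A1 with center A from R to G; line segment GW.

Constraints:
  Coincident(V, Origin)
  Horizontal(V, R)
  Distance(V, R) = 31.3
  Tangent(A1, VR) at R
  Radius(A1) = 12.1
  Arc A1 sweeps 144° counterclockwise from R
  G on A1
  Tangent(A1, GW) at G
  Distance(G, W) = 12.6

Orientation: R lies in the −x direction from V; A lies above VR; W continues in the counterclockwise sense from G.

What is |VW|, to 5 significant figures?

45.170

V is at the origin; V and R share the same y with |VR| = 31.3 and R on the −x side, so R = (-31.300, 0.0000). Tangency of A1 to VR means the radius AR is perpendicular to VR, so A = R + (0, 12.1) = (-31.300, 12.100). On A1, R sits at bearing -90° from A; a 144° counterclockwise sweep puts G at bearing 54°, so G = A + 12.1·(cos 54°, sin 54°) = (-24.188, 21.889). Since A1 is tangent to GW there, AG ⟂ GW, so GW runs along (−sin 54°, cos 54°); with |GW| = 12.6, W = (-34.381, 29.295). Then |VW| = |W − V| = 45.170.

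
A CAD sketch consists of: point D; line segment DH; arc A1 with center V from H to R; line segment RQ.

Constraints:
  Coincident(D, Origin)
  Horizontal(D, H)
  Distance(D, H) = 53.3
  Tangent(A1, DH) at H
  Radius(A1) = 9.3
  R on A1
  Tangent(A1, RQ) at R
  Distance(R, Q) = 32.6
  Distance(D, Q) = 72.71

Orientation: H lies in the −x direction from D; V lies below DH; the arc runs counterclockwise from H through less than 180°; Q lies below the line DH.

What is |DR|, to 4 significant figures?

63.39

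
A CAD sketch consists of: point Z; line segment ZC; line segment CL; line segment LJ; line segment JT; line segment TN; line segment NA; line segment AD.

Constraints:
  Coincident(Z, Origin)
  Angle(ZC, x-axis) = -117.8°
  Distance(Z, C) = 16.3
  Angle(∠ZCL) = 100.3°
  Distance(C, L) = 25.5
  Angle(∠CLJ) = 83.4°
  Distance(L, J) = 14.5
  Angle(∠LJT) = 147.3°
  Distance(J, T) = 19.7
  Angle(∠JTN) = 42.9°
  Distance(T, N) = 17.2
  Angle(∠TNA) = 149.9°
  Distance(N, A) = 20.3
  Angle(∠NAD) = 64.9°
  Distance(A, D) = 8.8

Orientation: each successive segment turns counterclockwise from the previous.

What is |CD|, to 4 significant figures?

24.83

Z is at the origin; ZC runs at -117.8° with length 16.3, so C = (-7.602, -14.42). ∠ZCL = 100.3° gives CL at -38.10° from the x-axis; with |CL| = 25.5, L = (12.46, -30.15). ∠CLJ = 83.4° gives LJ at 58.50° from the x-axis; with |LJ| = 14.5, J = (20.04, -17.79). ∠LJT = 147.3° gives JT at 91.20° from the x-axis; with |JT| = 19.7, T = (19.63, 1.906). ∠JTN = 42.9° gives TN at -131.7° from the x-axis; with |TN| = 17.2, N = (8.186, -10.94). ∠TNA = 149.9° gives NA at -101.6° from the x-axis; with |NA| = 20.3, A = (4.105, -30.82). ∠NAD = 64.9° gives AD at 13.50° from the x-axis; with |AD| = 8.8, D = (12.66, -28.77). Then |CD| = |D − C| = 24.83.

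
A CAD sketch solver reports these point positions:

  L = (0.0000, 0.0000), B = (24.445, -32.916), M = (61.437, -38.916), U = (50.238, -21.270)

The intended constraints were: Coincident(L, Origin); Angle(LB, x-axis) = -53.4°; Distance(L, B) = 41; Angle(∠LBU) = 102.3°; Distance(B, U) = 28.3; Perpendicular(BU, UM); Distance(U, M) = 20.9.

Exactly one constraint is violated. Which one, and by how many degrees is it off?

Perpendicular(BU, UM) — off by 8.10°.

L = (0.00, 0.00) ✓; LB at -53.40° ✓; |LB| = 41.00 ✓; ∠LBU = 102.3° ✓; |BU| = 28.30 ✓; ∠(BU, UM) = 81.90° ✗; |UM| = 20.90 ✓.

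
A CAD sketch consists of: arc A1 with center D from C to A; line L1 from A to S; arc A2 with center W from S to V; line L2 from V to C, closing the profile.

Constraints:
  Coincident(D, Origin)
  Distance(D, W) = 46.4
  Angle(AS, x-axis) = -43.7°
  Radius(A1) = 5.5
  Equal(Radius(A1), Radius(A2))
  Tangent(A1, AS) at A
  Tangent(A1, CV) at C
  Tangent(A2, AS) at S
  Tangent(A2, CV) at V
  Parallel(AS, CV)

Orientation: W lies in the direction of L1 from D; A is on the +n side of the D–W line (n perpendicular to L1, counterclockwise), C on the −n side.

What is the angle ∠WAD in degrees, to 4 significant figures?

83.24°

D is at the origin and W lies 46.4 along u from D, so W = 46.4·u = (33.55, -32.06). Tangency of A1 to both parallel lines with radius 5.5 puts A and C at D ± 5.5·n: A = (3.800, 3.976), C = (-3.800, -3.976). Then cos ∠WAD = AW·AD / (|AW||AD|), giving 83.24°.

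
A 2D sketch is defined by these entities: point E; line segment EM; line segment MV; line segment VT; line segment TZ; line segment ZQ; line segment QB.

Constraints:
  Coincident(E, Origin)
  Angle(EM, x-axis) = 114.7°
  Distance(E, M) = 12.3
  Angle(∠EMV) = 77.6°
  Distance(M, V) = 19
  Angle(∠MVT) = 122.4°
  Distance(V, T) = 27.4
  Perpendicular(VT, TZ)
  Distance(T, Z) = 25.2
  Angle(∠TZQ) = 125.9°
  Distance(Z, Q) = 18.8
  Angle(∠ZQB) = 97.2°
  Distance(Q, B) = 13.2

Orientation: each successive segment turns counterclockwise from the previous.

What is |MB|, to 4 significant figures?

17.00

E is at the origin; EM runs at 114.7° with length 12.3, so M = (-5.140, 11.17). ∠EMV = 77.6° gives MV at -142.9° from the x-axis; with |MV| = 19.0, V = (-20.29, -0.2863). ∠MVT = 122.4° gives VT at -85.30° from the x-axis; with |VT| = 27.4, T = (-18.05, -27.59). The perpendicularity gives TZ at right angles to VT, so TZ runs at 4.700°; with |TZ| = 25.2, Z = (7.067, -25.53). ∠TZQ = 125.9° gives ZQ at 58.80° from the x-axis; with |ZQ| = 18.8, Q = (16.81, -9.448). ∠ZQB = 97.2° gives QB at 141.6° from the x-axis; with |QB| = 13.2, B = (6.461, -1.249). Then |MB| = |B − M| = 17.00.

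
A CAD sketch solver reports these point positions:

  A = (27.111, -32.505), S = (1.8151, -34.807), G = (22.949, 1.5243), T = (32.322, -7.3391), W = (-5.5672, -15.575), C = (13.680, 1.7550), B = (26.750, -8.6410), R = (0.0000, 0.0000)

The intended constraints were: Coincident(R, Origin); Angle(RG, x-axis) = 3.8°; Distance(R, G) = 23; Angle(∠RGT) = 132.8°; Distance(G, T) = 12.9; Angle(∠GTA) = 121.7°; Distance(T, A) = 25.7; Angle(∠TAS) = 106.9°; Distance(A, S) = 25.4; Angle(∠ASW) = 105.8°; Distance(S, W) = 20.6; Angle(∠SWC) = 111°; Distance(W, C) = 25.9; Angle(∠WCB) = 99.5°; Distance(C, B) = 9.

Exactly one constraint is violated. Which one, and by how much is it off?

Distance(C, B) = 9 — off by 7.70.

R = (0.00, 0.00) ✓; RG at 3.800° ✓; |RG| = 23.00 ✓; ∠RGT = 132.8° ✓; |GT| = 12.90 ✓; ∠GTA = 121.7° ✓; |TA| = 25.70 ✓; ∠TAS = 106.9° ✓; |AS| = 25.40 ✓; ∠ASW = 105.8° ✓; |SW| = 20.60 ✓; ∠SWC = 111.0° ✓; |WC| = 25.90 ✓; ∠WCB = 99.50° ✓; |CB| = 16.70 ✗.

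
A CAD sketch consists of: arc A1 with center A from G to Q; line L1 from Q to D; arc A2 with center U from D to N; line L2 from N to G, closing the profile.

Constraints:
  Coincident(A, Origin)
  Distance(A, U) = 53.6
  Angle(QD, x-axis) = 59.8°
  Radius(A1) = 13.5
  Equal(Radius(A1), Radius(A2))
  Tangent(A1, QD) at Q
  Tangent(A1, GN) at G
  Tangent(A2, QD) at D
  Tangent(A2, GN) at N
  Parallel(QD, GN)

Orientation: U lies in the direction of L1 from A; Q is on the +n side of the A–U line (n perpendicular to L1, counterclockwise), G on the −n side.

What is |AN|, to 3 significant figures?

55.3

Tangency of A1 to both parallel lines with radius 13.5 puts Q and G at A ± 13.5·n: Q = (-11.7, 6.79), G = (11.7, -6.79). Equal radii place D and N the same way about U: D = U + 13.5·n = (15.3, 53.1), N = U − 13.5·n = (38.6, 39.5). Then |AN| = |N − A| = 55.3.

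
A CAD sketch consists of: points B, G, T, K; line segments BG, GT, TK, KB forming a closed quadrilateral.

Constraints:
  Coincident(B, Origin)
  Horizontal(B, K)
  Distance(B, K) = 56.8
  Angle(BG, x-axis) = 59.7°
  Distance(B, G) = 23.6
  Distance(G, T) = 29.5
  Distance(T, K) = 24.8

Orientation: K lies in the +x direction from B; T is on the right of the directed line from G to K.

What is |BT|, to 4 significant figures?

32.05

Checks: |GT| = 29.50 ✓; |TK| = 24.80 ✓.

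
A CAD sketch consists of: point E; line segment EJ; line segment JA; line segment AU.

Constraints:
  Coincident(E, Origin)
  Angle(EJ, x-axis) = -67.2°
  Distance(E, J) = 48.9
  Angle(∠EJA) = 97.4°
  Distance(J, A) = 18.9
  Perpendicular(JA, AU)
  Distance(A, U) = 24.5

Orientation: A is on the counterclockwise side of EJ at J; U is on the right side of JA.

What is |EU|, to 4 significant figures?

77.22

∠EJA = 97.4°, so JA runs at -67.2° + (180° − 97.4°) = 15.40° from the x-axis; with |JA| = 18.9, A = J + 18.9·(cos 15.40°, sin 15.40°) = (37.17, -40.06). JA is perpendicular to AU; with |AU| = 24.5 on the right of JA, U = A + 24.5·(0.2656, -0.9641) = (43.68, -63.68). Then |EU| = |U − E| = 77.22.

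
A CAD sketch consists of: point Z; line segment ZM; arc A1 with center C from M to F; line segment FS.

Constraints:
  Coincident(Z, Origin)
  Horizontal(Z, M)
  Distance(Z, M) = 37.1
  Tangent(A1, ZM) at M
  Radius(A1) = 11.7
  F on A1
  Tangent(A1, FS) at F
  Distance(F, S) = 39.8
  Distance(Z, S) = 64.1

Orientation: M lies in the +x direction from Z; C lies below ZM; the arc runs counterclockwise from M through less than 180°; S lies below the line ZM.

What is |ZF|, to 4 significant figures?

29.65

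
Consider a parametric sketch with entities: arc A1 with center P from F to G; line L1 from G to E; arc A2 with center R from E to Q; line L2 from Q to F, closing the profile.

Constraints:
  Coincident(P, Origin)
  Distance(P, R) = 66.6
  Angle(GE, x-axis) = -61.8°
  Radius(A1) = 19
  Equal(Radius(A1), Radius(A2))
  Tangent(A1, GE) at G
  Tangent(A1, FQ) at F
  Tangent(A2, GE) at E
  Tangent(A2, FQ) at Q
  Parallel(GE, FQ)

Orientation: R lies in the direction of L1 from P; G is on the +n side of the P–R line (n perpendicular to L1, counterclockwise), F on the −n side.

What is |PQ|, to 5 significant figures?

69.257

Tangency of A1 to both parallel lines with radius 19.0 puts G and F at P ± 19.0·n: G = (16.745, 8.9785), F = (-16.745, -8.9785). Equal radii place E and Q the same way about R: E = R + 19.0·n = (48.217, -49.716), Q = R − 19.0·n = (14.727, -67.673). Then |PQ| = |Q − P| = 69.257.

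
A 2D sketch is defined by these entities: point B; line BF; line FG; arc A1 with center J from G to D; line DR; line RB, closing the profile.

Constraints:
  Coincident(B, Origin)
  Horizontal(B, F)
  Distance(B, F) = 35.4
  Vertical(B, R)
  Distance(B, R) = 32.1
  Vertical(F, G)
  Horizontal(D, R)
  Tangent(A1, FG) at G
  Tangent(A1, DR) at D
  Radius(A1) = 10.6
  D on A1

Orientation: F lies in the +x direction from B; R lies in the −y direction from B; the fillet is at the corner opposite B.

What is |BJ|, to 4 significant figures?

32.82

B is at the origin; BF is horizontal with |BF| = 35.4 and F on the +x side, so F = (35.40, 0.000). B and R share the same x with |BR| = 32.1 and R on the −y side, so R = (0.000, -32.10). The virtual corner opposite B is at (35.40, -32.10). Tangency of A1 to FG means the radius JG is perpendicular to FG and the tangent condition forces JD to be normal to DR, with radius 10.6, so the center J sits 10.6 in from both sides at J = (24.80, -21.50). Then |BJ| = |J − B| = 32.82.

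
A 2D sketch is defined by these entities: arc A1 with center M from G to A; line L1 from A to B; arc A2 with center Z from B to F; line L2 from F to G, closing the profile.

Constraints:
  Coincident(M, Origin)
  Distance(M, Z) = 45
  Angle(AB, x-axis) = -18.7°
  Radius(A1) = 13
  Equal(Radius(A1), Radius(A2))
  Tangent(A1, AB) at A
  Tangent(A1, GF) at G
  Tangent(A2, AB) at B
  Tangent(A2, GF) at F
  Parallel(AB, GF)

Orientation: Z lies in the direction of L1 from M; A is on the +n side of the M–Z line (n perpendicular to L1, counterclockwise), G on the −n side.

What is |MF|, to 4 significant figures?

46.84

Tangency of A1 to both parallel lines with radius 13.0 puts A and G at M ± 13.0·n: A = (4.168, 12.31), G = (-4.168, -12.31). Equal radii place B and F the same way about Z: B = Z + 13.0·n = (46.79, -2.114), F = Z − 13.0·n = (38.46, -26.74). Then |MF| = |F − M| = 46.84.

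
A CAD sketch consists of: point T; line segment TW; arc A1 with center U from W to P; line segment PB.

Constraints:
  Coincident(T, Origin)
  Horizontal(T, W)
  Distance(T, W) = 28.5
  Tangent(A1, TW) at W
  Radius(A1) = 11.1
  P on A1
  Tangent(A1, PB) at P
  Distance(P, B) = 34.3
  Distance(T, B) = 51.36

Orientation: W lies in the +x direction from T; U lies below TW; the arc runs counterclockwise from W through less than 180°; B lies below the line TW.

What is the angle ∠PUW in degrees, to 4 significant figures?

97.17°

T is at the origin; TW is horizontal with |TW| = 28.5 and W on the +x side, so W = (28.50, 0.000). The tangent condition forces UW to be normal to TW, so U = W + (0, -11.1) = (28.50, -11.10). Since UP ⟂ PB (tangency), |UB| = √(11.1² + 34.3²) = 36.05 regardless of where P sits on A1. So B lies on both circle(T, 51.36) and circle(U, 36.05); the below-TW intersection is B = (21.77, -46.52). P is the foot of the tangent from B: P = (17.49, -12.49).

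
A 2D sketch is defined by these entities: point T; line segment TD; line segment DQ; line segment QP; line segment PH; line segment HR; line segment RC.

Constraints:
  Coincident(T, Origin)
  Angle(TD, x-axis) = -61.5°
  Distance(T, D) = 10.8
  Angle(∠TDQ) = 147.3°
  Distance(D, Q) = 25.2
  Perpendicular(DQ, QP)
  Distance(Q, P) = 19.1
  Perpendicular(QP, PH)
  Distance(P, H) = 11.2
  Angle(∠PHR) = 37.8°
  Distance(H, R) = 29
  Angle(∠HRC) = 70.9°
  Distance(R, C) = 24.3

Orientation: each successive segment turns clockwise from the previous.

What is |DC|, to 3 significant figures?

50.9

∠PHR = 37.8° gives HR at -56.4° from the x-axis; with |HR| = 29.0, R = (1.13, -46.2). ∠HRC = 70.9° gives RC at -165° from the x-axis; with |RC| = 24.3, C = (-22.4, -52.3). Then |DC| = |C − D| = 50.9.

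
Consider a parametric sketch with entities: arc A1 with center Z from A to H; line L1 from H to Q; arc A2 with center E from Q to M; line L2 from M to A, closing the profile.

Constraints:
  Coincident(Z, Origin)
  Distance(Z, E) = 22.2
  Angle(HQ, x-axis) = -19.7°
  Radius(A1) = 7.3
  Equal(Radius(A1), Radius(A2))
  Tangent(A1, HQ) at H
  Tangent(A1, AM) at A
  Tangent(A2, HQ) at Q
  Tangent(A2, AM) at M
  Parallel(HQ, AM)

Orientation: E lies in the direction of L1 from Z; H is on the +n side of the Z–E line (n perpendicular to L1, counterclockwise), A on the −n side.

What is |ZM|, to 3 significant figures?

23.4

The slot axis is L1's direction at -19.7°, so u = (cos -19.7°, sin -19.7°) = (0.941, -0.337) and n = (−sin -19.7°, cos -19.7°) = (0.337, 0.941). Z is at the origin and E lies 22.2 along u from Z, so E = 22.2·u = (20.9, -7.48). Tangency of A1 to both parallel lines with radius 7.3 puts H and A at Z ± 7.3·n: H = (2.46, 6.87), A = (-2.46, -6.87). Equal radii place Q and M the same way about E: Q = E + 7.3·n = (23.4, -0.611), M = E − 7.3·n = (18.4, -14.4). Then |ZM| = |M − Z| = 23.4.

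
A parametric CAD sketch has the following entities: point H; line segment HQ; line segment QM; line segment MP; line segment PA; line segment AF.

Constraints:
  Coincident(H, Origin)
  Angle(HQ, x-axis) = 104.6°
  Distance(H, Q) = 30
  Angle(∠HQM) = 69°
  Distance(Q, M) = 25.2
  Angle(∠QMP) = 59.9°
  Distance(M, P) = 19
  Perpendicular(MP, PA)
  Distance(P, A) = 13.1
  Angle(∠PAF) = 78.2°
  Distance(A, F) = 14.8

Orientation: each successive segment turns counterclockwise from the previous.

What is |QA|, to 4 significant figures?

10.78

H is at the origin; HQ runs at 104.6° with length 30.0, so Q = (-7.562, 29.03). ∠HQM = 69.0° gives QM at -144.4° from the x-axis; with |QM| = 25.2, M = (-28.05, 14.36). ∠QMP = 59.9° gives MP at -24.30° from the x-axis; with |MP| = 19.0, P = (-10.74, 6.543). MP is perpendicular to PA, so PA runs at 65.70°; with |PA| = 13.1, A = (-5.345, 18.48). Then |QA| = |A − Q| = 10.78.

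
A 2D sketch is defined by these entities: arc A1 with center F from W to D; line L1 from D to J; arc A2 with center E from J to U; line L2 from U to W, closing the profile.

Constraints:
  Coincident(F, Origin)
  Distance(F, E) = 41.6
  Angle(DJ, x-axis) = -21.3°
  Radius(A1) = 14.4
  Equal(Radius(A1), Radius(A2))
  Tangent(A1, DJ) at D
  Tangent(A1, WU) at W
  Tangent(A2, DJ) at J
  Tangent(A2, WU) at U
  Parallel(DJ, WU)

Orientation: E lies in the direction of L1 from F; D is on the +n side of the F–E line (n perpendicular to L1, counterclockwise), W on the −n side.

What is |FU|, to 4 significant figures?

44.02

The slot axis is L1's direction at -21.3°, so u = (cos -21.3°, sin -21.3°) = (0.9317, -0.3633) and n = (−sin -21.3°, cos -21.3°) = (0.3633, 0.9317). F is at the origin and E lies 41.6 along u from F, so E = 41.6·u = (38.76, -15.11). Tangency of A1 to both parallel lines with radius 14.4 puts D and W at F ± 14.4·n: D = (5.231, 13.42), W = (-5.231, -13.42). Equal radii place J and U the same way about E: J = E + 14.4·n = (43.99, -1.695), U = E − 14.4·n = (33.53, -28.53). Then |FU| = |U − F| = 44.02.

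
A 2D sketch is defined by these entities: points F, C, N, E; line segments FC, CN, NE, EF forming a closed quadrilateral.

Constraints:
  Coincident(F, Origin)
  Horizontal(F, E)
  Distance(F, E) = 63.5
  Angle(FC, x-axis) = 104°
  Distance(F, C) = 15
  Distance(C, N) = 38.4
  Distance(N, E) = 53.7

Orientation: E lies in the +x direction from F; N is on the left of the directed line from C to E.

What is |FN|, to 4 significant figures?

46.74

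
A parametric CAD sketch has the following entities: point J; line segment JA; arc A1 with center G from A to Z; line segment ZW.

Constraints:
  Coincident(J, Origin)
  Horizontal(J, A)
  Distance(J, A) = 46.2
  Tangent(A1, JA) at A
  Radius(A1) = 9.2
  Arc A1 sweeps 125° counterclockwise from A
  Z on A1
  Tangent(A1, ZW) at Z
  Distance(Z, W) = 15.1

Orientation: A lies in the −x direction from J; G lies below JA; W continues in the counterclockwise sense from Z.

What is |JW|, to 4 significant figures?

52.46

J is at the origin; JA is horizontal with |JA| = 46.2 and A on the −x side, so A = (-46.20, 0.000). Tangency of A1 to JA means the radius GA is perpendicular to JA, so G = A + (0, -9.2) = (-46.20, -9.200). On A1, A sits at bearing 90° from G; a 125° counterclockwise sweep puts Z at bearing 215°, so Z = G + 9.2·(cos 215°, sin 215°) = (-53.74, -14.48). Since A1 is tangent to ZW there, GZ ⟂ ZW, so ZW runs along (−sin 215°, cos 215°); with |ZW| = 15.1, W = (-45.08, -26.85). Then |JW| = |W − J| = 52.46.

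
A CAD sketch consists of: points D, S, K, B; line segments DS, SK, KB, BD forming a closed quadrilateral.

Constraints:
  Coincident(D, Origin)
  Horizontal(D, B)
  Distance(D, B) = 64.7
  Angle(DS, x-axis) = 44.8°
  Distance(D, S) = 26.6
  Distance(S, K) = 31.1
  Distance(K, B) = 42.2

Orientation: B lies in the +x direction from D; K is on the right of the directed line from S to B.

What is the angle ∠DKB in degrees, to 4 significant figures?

137.5°

Checks: |SK| = 31.10 ✓; |KB| = 42.20 ✓.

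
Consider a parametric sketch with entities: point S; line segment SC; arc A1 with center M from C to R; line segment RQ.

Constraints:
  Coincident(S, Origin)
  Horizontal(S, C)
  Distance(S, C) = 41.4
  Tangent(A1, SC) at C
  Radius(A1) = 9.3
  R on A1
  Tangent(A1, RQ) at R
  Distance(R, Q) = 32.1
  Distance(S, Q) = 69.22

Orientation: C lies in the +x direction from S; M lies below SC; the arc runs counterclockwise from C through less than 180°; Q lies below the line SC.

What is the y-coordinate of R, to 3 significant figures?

-15.9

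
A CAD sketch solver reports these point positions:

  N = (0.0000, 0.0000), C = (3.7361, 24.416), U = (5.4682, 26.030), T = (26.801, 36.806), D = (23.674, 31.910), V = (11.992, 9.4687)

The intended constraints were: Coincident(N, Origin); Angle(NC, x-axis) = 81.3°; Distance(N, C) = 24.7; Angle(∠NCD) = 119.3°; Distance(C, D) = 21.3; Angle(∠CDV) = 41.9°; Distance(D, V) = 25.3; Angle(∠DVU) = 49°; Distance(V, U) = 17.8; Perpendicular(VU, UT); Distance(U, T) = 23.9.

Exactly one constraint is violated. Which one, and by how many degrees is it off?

Perpendicular(VU, UT) — off by 5.30°.

N = (0.00, 0.00) ✓; NC at 81.30° ✓; |NC| = 24.70 ✓; ∠NCD = 119.3° ✓; |CD| = 21.30 ✓; ∠CDV = 41.90° ✓; |DV| = 25.30 ✓; ∠DVU = 49.00° ✓; |VU| = 17.80 ✓; ∠(VU, UT) = 84.70° ✗; |UT| = 23.90 ✓.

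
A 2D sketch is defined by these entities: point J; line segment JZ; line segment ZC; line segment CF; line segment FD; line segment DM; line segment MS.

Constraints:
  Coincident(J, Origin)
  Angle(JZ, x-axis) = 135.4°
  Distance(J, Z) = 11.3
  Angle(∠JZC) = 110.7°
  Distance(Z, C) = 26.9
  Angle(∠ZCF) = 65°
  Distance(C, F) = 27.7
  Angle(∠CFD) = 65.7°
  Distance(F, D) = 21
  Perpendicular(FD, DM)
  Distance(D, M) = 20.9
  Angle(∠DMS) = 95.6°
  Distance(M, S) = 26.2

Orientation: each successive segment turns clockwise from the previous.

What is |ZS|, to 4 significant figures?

38.77

J is at the origin; JZ runs at 135.4° with length 11.3, so Z = (-8.046, 7.934). ∠JZC = 110.7° gives ZC at 66.10° from the x-axis; with |ZC| = 26.9, C = (2.852, 32.53). ∠ZCF = 65.0° gives CF at -48.90° from the x-axis; with |CF| = 27.7, F = (21.06, 11.65). ∠CFD = 65.7° gives FD at -163.2° from the x-axis; with |FD| = 21.0, D = (0.9580, 5.584). The perpendicularity gives DM at right angles to FD, so DM runs at 106.8°; with |DM| = 20.9, M = (-5.083, 25.59). ∠DMS = 95.6° gives MS at 22.40° from the x-axis; with |MS| = 26.2, S = (19.14, 35.58). Then |ZS| = |S − Z| = 38.77.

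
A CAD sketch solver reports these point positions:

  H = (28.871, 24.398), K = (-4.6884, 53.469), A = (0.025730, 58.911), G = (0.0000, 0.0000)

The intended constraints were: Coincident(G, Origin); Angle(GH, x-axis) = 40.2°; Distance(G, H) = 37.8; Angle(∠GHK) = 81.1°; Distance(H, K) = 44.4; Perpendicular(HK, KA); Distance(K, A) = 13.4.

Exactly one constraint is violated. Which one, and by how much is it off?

Distance(K, A) = 13.4 — off by 6.20.

G = (0.00, 0.00) ✓; GH at 40.20° ✓; |GH| = 37.80 ✓; ∠GHK = 81.10° ✓; |HK| = 44.40 ✓; ∠(HK, KA) = 90.00° ✓; |KA| = 7.200 ✗.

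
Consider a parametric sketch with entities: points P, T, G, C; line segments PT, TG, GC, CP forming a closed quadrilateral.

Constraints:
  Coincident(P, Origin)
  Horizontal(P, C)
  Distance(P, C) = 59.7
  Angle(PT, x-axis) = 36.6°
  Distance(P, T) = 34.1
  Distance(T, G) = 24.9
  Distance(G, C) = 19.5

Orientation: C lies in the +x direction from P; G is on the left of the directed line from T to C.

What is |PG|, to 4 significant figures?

55.18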